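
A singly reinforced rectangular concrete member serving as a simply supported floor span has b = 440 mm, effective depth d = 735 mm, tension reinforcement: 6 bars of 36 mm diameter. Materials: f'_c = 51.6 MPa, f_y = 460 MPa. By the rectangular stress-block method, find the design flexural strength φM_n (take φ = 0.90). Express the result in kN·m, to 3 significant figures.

A_s = 6 × 1018 = 6108 mm².
T = A_s f_y = 6108 × 460 = 2809680 N = 2809.68 kN.
From C = T: a = T/(0.85 f'_c b) = 2809680/(0.85 × 51.6 × 440) = 145.59 mm.
M_n = T(d − a/2) = 2809.68 kN × (735 − 72.795) mm = 1860.58 kN·m.
φM_n = 0.90 × 1860.58 = 1674.52 kN·m.

φM_n ≈ 1670 kN·m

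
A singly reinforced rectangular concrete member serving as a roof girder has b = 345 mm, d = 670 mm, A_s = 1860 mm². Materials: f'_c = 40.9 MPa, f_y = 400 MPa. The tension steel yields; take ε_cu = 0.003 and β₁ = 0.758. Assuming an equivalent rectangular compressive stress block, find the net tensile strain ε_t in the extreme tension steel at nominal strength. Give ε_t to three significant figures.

a = A_s f_y/(0.85 f'_c b) = 62.03 mm.
β₁ = 0.758, so c = a/β₁ = 62.03/0.758 = 81.83 mm.
From the linear strain diagram with ε_cu = 0.003: ε_t = 0.003 (d − c)/c = 0.003 × (670 − 81.83)/81.83 = 0.0216.
Since ε_t ≥ 0.005, the section is tension-controlled.

ε_t ≈ 0.0216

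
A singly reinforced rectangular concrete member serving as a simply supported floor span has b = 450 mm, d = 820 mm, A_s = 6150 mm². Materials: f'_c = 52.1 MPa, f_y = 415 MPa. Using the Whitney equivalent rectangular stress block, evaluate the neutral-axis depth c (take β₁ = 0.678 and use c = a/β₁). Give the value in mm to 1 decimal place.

T = A_s f_y = 6150 × 415 = 2552250 N = 2552.25 kN.
Setting C = 0.85 f'_c a b equal to T: a = 2552250/(0.85 × 52.1 × 450) = 128.072 mm.
With β₁ = 0.678, c = a/β₁ = 128.072/0.678 = 188.9 mm.

c ≈ 188.9 mm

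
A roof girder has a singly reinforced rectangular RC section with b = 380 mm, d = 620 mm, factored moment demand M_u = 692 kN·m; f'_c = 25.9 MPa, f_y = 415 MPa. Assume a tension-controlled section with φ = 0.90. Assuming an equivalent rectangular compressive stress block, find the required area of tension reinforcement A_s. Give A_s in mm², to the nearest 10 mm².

M_n = M_u/φ = 692/0.90 = 768.889 kN·m.
With M_n = 0.85 f'_c a b (d − a/2), solve the quadratic for a:
a = d − √(d² − 2M_n/(0.85 f'_c b)) = 620 − √(620² − 2 × 768.889×10⁶/(0.85 × 25.9 × 380)) = 172.14 mm.
A_s = 0.85 f'_c a b / f_y = 0.85 × 25.9 × 172.14 × 380 / 415 = 3470.1 mm².

A_s ≈ 3470 mm²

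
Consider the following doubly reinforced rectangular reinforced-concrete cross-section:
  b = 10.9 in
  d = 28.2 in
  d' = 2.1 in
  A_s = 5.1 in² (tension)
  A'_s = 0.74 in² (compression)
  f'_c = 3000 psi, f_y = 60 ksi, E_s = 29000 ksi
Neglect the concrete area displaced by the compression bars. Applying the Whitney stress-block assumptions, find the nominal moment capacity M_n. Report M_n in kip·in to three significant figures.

Assume both steels yield.
a = (A_s − A'_s) f_y/(0.85 f'_c b) = (5.1 − 0.74) × 60/(0.85 × 3 × 10.9) = 9.412 in.
c = a/β₁ = 9.412/0.85 = 11.073 in; ε'_s = 0.003(c − d')/c = 0.0024 ≥ ε_y = 0.0021, so the compression steel yields.
M_n = (A_s − A'_s) f_y (d − a/2) + A'_s f_y (d − d') = 261.6 × (28.2 − 4.706) + 44.4 × (28.2 − 2.1) = 6146.0 + 1158.8 = 7304.8 kip·in.

M_n ≈ 7300 kip·in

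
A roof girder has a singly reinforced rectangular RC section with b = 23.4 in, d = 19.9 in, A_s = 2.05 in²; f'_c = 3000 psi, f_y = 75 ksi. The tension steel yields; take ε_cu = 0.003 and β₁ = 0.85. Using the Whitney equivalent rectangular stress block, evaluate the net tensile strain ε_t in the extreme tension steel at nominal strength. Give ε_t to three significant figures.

a = A_s f_y/(0.85 f'_c b) = 2.577 in.
β₁ = 0.85, so c = a/β₁ = 2.577/0.85 = 3.032 in.
From the linear strain diagram with ε_cu = 0.003: ε_t = 0.003 (d − c)/c = 0.003 × (19.9 − 3.032)/3.032 = 0.0167.
Since ε_t ≥ 0.005, the section is tension-controlled.

ε_t ≈ 0.0167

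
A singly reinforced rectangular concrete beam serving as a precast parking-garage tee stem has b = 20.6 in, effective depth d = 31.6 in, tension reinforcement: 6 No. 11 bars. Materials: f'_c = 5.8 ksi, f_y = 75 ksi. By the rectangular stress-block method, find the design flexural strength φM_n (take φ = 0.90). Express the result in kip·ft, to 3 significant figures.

φM_n ≈ 1480 kip·ft

A_s = 6 × 1.56 = 9.36 in².
T = A_s f_y = 9.36 × 75 = 702 kips.
a = T/(0.85 f'_c b) = 702/(0.85 × 5.8 × 20.6) = 6.912 in.
M_n = T(d − a/2) = 702 × (31.6 − 3.456) = 19757.1 kip·in = 19757.1/12 = 1646.43 kip·ft.
φM_n = 0.90 × 1646.43 = 1481.79 kip·ft.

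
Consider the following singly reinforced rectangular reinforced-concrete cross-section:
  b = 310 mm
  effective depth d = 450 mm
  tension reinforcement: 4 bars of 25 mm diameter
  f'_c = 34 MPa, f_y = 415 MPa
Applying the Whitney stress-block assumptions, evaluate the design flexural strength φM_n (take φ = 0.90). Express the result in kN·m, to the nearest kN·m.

A_s = 4 × 491 = 1964 mm².
T = A_s f_y = 1964 × 415 = 815060 N = 815.06 kN.
From C = T: a = T/(0.85 f'_c b) = 815060/(0.85 × 34 × 310) = 90.98 mm.
M_n = T(d − a/2) = 815.06 kN × (450 − 45.49) mm = 329.70 kN·m.
φM_n = 0.90 × 329.70 = 296.73 kN·m.

φM_n ≈ 297 kN·m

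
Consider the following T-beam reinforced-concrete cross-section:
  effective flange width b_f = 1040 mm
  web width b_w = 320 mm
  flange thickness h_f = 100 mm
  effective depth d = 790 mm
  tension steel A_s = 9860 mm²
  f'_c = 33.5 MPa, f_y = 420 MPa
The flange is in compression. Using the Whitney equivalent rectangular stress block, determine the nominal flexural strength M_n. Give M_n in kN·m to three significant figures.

Tension: T = A_s f_y = 9860 × 420 = 4141200 N.
Try a within the flange: a = T/(0.85 f'_c b_f) = 4141200/(0.85 × 33.5 × 1040) = 139.84 mm.
a = 139.84 > h_f = 100 mm: the block extends into the web. Split into flange-overhang and web parts.
C_f = 0.85 f'_c (b_f − b_w) h_f = 0.85 × 33.5 × (1040 − 320) × 100 = 2050200 N.
Remaining web compression depth: a_w = (T − C_f)/(0.85 f'_c b_w) = (4141200 − 2050200)/(0.85 × 33.5 × 320) = 229.48 mm.
M_n = C_f(d − h_f/2) + (T − C_f)(d − a_w/2) = 2050200 × (790 − 50) + 2091000 × (790 − 114.74) = 1517.15 + 1411.97 = 2929.12 × 10⁶ N·mm.
M_n = 2929.12 kN·m.

M_n ≈ 2930 kN·m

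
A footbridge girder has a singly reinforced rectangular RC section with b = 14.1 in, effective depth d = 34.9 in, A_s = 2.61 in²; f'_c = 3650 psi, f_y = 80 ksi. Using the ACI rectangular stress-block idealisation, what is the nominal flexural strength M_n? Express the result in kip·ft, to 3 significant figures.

M_n ≈ 566 kip·ft

T = A_s f_y = 2.61 × 80 = 208.8 kips.
a = T/(0.85 f'_c b) = 208.8/(0.85 × 3.65 × 14.1) = 4.773 in.
M_n = T(d − a/2) = 208.8 × (34.9 − 2.3865) = 6788.8 kip·in = 6788.8/12 = 565.73 kip·ft.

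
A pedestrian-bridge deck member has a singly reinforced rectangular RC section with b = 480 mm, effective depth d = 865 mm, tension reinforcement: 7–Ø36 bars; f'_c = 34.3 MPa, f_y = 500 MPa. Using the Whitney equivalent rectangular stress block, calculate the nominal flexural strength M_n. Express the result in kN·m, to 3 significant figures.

A_s = 7 × 1018 = 7126 mm².
T = A_s f_y = 7126 × 500 = 3563000 N = 3563 kN.
From C = T: a = T/(0.85 f'_c b) = 3563000/(0.85 × 34.3 × 480) = 254.60 mm.
M_n = T(d − a/2) = 3563 kN × (865 − 127.3) mm = 2628.43 kN·m.

M_n ≈ 2630 kN·m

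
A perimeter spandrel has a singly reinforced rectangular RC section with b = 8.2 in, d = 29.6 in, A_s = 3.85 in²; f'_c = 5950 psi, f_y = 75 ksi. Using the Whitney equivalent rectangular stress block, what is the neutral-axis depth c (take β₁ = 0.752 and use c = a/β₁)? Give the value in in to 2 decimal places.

c ≈ 9.26 in

T = A_s f_y = 3.85 × 75 = 288.75 kips.
a = T/(0.85 f'_c b) = 288.75/(0.85 × 5.95 × 8.2) = 6.9626 in.
With β₁ = 0.752, c = a/β₁ = 6.9626/0.752 = 9.26 in.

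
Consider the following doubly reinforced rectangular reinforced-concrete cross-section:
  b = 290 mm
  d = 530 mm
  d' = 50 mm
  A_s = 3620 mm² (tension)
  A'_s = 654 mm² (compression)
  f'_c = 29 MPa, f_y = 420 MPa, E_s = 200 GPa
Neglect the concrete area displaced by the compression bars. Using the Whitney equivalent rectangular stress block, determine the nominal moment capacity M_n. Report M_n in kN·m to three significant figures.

M_n ≈ 684 kN·m

Assume both tension and compression steel yield.
Net tension couple steel: A_s − A'_s = 2966 mm².
a = (A_s − A'_s) f_y / (0.85 f'_c b) = 1245720/(0.85 × 29 × 290) = 174.26 mm.
c = a/β₁ = 174.26/0.843 = 206.71 mm; ε'_s = 0.003(c − d')/c = 0.0023 ≥ f_y/E_s = 0.0021, so compression steel does yield.
M_n = (A_s − A'_s) f_y (d − a/2) + A'_s f_y (d − d') = [1245720 × (530 − 87.13) + 274680 × (530 − 50)] × 10⁻⁶ = 551.69 + 131.85 = 683.54 kN·m.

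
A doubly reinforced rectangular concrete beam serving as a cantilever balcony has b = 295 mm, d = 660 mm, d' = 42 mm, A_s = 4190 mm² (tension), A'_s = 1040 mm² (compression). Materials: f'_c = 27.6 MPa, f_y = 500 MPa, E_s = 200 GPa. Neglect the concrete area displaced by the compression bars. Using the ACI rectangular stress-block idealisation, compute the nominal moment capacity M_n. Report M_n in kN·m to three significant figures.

M_n ≈ 1180 kN·m

Assume both tension and compression steel yield.
Net tension couple steel: A_s − A'_s = 3150 mm².
a = (A_s − A'_s) f_y / (0.85 f'_c b) = 1575000/(0.85 × 27.6 × 295) = 227.58 mm.
c = a/β₁ = 227.58/0.85 = 267.74 mm; ε'_s = 0.003(c − d')/c = 0.0025 ≥ f_y/E_s = 0.0025, so compression steel does yield.
M_n = (A_s − A'_s) f_y (d − a/2) + A'_s f_y (d − d') = [1575000 × (660 − 113.79) + 520000 × (660 − 42)] × 10⁻⁶ = 860.28 + 321.36 = 1181.64 kN·m.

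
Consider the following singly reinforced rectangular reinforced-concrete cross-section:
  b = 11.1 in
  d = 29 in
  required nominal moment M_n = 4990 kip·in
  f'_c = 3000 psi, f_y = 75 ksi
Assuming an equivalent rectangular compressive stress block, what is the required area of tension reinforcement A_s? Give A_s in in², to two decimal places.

From M_n = 0.85 f'_c a b (d − a/2):
a = d − √(d² − 2M_n/(0.85 f'_c b)) = 29 − √(29² − 2 × 4990/(0.85 × 3 × 11.1)) = 6.900 in.
A_s = 0.85 f'_c a b / f_y = 0.85 × 3 × 6.900 × 11.1 / 75 = 2.604 in².

A_s ≈ 2.60 in²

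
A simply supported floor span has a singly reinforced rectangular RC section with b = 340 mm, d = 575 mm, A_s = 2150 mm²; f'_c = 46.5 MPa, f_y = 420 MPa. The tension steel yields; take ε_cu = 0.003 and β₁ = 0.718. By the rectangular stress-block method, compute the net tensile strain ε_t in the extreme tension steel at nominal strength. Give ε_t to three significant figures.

ε_t ≈ 0.0154

a = A_s f_y/(0.85 f'_c b) = 67.19 mm.
β₁ = 0.718, so c = a/β₁ = 67.19/0.718 = 93.58 mm.
From the linear strain diagram with ε_cu = 0.003: ε_t = 0.003 (d − c)/c = 0.003 × (575 − 93.58)/93.58 = 0.0154.
Since ε_t ≥ 0.005, the section is tension-controlled.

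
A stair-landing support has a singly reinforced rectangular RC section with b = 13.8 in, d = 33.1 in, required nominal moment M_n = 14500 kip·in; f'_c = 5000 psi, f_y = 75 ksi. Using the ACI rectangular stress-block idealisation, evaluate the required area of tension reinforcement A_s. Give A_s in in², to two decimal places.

From M_n = 0.85 f'_c a b (d − a/2):
a = d − √(d² − 2M_n/(0.85 f'_c b)) = 33.1 − √(33.1² − 2 × 14500/(0.85 × 5 × 13.8)) = 8.582 in.
A_s = 0.85 f'_c a b / f_y = 0.85 × 5 × 8.582 × 13.8 / 75 = 6.711 in².

A_s ≈ 6.71 in²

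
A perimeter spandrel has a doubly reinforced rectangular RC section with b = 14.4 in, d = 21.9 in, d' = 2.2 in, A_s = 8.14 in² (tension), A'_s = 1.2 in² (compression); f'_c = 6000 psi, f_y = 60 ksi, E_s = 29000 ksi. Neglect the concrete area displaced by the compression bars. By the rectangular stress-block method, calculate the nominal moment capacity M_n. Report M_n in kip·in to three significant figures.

Assume both steels yield.
a = (A_s − A'_s) f_y/(0.85 f'_c b) = (8.14 − 1.2) × 60/(0.85 × 6 × 14.4) = 5.670 in.
c = a/β₁ = 5.670/0.75 = 7.560 in; ε'_s = 0.003(c − d')/c = 0.0021 ≥ ε_y = 0.0021, so the compression steel yields.
M_n = (A_s − A'_s) f_y (d − a/2) + A'_s f_y (d − d') = 416.4 × (21.9 − 2.835) + 72 × (21.9 − 2.2) = 7938.7 + 1418.4 = 9357.1 kip·in.

M_n ≈ 9360 kip·in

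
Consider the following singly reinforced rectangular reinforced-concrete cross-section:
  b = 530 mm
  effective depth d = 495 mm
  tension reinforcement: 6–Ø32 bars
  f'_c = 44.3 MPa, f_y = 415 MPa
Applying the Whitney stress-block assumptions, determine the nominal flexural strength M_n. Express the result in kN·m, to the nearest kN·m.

A_s = 6 × 804 = 4824 mm².
T = A_s f_y = 4824 × 415 = 2001960 N = 2001.96 kN.
From C = T: a = T/(0.85 f'_c b) = 2001960/(0.85 × 44.3 × 530) = 100.31 mm.
M_n = T(d − a/2) = 2001.96 kN × (495 − 50.155) mm = 890.56 kN·m.

M_n ≈ 891 kN·m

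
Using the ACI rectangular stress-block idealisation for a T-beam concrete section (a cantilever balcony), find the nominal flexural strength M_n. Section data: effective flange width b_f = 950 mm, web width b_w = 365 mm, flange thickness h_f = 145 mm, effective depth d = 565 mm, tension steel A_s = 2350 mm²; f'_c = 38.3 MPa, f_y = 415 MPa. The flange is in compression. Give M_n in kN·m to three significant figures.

Tension: T = A_s f_y = 2350 × 415 = 975250 N.
Try a within the flange: a = T/(0.85 f'_c b_f) = 975250/(0.85 × 38.3 × 950) = 31.53 mm.
Since a = 31.53 ≤ h_f = 145 mm, the stress block lies entirely in the flange; analyse as a rectangular beam of width b_f.
M_n = T(d − a/2) = 975250 × (565 − 15.765) = 535.64 × 10⁶ N·mm.
M_n = 535.64 kN·m.

M_n ≈ 536 kN·m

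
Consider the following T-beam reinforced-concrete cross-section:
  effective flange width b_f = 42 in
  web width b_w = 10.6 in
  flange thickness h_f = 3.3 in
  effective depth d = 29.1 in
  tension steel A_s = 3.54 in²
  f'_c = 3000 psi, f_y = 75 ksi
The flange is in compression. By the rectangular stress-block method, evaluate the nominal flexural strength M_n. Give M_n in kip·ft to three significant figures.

M_n ≈ 616 kip·ft

Tension: T = A_s f_y = 3.54 × 75 = 265.5 kips.
Try a within the flange: a = T/(0.85 f'_c b_f) = 265.5/(0.85 × 3 × 42) = 2.479 in.
Since a = 2.479 ≤ h_f = 3.3 in, the stress block lies entirely in the flange; analyse as a rectangular beam of width b_f.
M_n = T(d − a/2) = 265.5 × (29.1 − 1.2395) = 7397.0 kip·in.
M_n = 7397.0/12 = 616.42 kip·ft.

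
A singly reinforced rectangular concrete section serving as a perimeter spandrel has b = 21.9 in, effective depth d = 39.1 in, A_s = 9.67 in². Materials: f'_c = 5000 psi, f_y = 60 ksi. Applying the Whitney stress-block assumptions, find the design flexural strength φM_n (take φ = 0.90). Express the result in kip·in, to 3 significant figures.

φM_n ≈ 18800 kip·in

T = A_s f_y = 9.67 × 60 = 580.2 kips.
a = T/(0.85 f'_c b) = 580.2/(0.85 × 5 × 21.9) = 6.234 in.
M_n = T(d − a/2) = 580.2 × (39.1 − 3.117) = 20877.3 kip·in.
φM_n = 0.90 × 20877.3 = 18789.6 kip·in.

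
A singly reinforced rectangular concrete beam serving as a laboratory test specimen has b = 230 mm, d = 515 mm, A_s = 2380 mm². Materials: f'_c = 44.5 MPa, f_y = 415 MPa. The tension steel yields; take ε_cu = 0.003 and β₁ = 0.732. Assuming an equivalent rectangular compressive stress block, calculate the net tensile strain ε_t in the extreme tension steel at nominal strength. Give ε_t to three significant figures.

a = A_s f_y/(0.85 f'_c b) = 113.53 mm.
β₁ = 0.732, so c = a/β₁ = 113.53/0.732 = 155.10 mm.
From the linear strain diagram with ε_cu = 0.003: ε_t = 0.003 (d − c)/c = 0.003 × (515 − 155.10)/155.10 = 0.00696.
Since ε_t ≥ 0.005, the section is tension-controlled.

ε_t ≈ 0.00696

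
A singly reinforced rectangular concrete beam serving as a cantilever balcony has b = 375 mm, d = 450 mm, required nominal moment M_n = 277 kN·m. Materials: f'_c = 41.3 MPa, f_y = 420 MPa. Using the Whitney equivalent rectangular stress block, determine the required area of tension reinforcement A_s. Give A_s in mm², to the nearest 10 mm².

A_s ≈ 1550 mm²

With M_n = 0.85 f'_c a b (d − a/2), solve the quadratic for a:
a = d − √(d² − 2M_n/(0.85 f'_c b)) = 450 − √(450² − 2 × 277×10⁶/(0.85 × 41.3 × 375)) = 49.48 mm.
A_s = 0.85 f'_c a b / f_y = 0.85 × 41.3 × 49.48 × 375 / 420 = 1550.9 mm².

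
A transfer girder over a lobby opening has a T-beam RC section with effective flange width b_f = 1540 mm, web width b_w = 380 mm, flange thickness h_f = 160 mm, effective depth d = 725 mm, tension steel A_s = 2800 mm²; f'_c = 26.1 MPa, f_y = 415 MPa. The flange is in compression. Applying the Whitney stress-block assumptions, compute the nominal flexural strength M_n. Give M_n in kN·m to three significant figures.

Tension: T = A_s f_y = 2800 × 415 = 1162000 N.
Try a within the flange: a = T/(0.85 f'_c b_f) = 1162000/(0.85 × 26.1 × 1540) = 34.01 mm.
Since a = 34.01 ≤ h_f = 160 mm, the stress block lies entirely in the flange; analyse as a rectangular beam of width b_f.
M_n = T(d − a/2) = 1162000 × (725 − 17.005) = 822.69 × 10⁶ N·mm.
M_n = 822.69 kN·m.

M_n ≈ 823 kN·m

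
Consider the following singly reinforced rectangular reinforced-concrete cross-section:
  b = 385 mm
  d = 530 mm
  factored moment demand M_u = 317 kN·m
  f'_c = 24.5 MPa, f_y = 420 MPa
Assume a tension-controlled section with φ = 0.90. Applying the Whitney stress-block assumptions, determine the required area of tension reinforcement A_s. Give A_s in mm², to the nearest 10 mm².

M_n = M_u/φ = 317/0.90 = 352.222 kN·m.
With M_n = 0.85 f'_c a b (d − a/2), solve the quadratic for a:
a = d − √(d² − 2M_n/(0.85 f'_c b)) = 530 − √(530² − 2 × 352.222×10⁶/(0.85 × 24.5 × 385)) = 90.64 mm.
A_s = 0.85 f'_c a b / f_y = 0.85 × 24.5 × 90.64 × 385 / 420 = 1730.3 mm².

A_s ≈ 1730 mm²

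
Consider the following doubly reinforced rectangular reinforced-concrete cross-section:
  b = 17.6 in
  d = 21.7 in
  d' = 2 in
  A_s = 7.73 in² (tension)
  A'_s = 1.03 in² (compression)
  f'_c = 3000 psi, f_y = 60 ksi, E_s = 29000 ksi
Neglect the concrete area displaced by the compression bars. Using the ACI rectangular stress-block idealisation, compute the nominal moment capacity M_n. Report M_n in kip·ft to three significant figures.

Assume both steels yield.
a = (A_s − A'_s) f_y/(0.85 f'_c b) = (7.73 − 1.03) × 60/(0.85 × 3 × 17.6) = 8.957 in.
c = a/β₁ = 8.957/0.85 = 10.538 in; ε'_s = 0.003(c − d')/c = 0.0024 ≥ ε_y = 0.0021, so the compression steel yields.
M_n = (A_s − A'_s) f_y (d − a/2) + A'_s f_y (d − d') = 402 × (21.7 − 4.4785) + 61.8 × (21.7 − 2) = 6923.0 + 1217.5 = 8140.5 kip·in = 8140.5/12 = 678.38 kip·ft.

M_n ≈ 678 kip·ft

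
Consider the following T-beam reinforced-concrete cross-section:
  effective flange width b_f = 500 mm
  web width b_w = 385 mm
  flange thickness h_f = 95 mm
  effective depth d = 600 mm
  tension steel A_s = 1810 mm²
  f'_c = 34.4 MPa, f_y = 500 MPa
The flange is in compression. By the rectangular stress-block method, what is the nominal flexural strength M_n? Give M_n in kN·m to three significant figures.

Tension: T = A_s f_y = 1810 × 500 = 905000 N.
Try a within the flange: a = T/(0.85 f'_c b_f) = 905000/(0.85 × 34.4 × 500) = 61.90 mm.
Since a = 61.90 ≤ h_f = 95 mm, the stress block lies entirely in the flange; analyse as a rectangular beam of width b_f.
M_n = T(d − a/2) = 905000 × (600 − 30.95) = 514.99 × 10⁶ N·mm.
M_n = 514.99 kN·m.

M_n ≈ 515 kN·m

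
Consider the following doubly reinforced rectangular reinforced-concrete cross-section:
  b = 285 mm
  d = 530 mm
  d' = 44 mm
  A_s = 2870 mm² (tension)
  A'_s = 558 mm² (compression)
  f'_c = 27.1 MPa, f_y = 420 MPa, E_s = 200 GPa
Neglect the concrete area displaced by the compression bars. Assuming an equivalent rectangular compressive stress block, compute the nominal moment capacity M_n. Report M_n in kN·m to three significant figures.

M_n ≈ 557 kN·m

Assume both tension and compression steel yield.
Net tension couple steel: A_s − A'_s = 2312 mm².
a = (A_s − A'_s) f_y / (0.85 f'_c b) = 971040/(0.85 × 27.1 × 285) = 147.91 mm.
c = a/β₁ = 147.91/0.85 = 174.01 mm; ε'_s = 0.003(c − d')/c = 0.0022 ≥ f_y/E_s = 0.0021, so compression steel does yield.
M_n = (A_s − A'_s) f_y (d − a/2) + A'_s f_y (d − d') = [971040 × (530 − 73.955) + 234360 × (530 − 44)] × 10⁻⁶ = 442.84 + 113.90 = 556.74 kN·m.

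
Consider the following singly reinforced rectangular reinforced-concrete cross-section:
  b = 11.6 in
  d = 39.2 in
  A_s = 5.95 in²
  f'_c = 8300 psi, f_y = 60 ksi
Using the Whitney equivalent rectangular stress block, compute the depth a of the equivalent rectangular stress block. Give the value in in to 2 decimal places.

T = A_s f_y = 5.95 × 60 = 357 kips.
a = T/(0.85 f'_c b) = 357/(0.85 × 8.3 × 11.6) = 4.36 in.

a ≈ 4.36 in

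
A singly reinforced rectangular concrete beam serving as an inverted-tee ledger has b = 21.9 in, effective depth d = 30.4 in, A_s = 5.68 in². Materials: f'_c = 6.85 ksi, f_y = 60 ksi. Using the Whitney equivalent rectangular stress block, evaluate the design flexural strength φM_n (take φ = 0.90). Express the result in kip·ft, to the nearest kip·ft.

φM_n ≈ 743 kip·ft

T = A_s f_y = 5.68 × 60 = 340.8 kips.
a = T/(0.85 f'_c b) = 340.8/(0.85 × 6.85 × 21.9) = 2.673 in.
M_n = T(d − a/2) = 340.8 × (30.4 − 1.3365) = 9904.8 kip·in = 9904.8/12 = 825.40 kip·ft.
φM_n = 0.90 × 825.40 = 742.86 kip·ft.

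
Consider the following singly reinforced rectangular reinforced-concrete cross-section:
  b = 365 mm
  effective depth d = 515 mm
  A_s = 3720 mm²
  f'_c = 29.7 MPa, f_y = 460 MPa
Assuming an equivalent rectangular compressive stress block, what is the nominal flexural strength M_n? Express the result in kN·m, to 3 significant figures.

M_n ≈ 722 kN·m

T = A_s f_y = 3720 × 460 = 1711200 N = 1711.2 kN.
From C = T: a = T/(0.85 f'_c b) = 1711200/(0.85 × 29.7 × 365) = 185.71 mm.
M_n = T(d − a/2) = 1711.2 kN × (515 − 92.855) mm = 722.37 kN·m.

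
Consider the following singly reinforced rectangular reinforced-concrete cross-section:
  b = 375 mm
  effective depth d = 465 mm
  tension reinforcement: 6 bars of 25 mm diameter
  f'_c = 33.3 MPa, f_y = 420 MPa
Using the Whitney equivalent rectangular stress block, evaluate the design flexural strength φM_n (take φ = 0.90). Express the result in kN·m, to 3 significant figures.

φM_n ≈ 453 kN·m

A_s = 6 × 491 = 2946 mm².
T = A_s f_y = 2946 × 420 = 1237320 N = 1237.32 kN.
From C = T: a = T/(0.85 f'_c b) = 1237320/(0.85 × 33.3 × 375) = 116.57 mm.
M_n = T(d − a/2) = 1237.32 kN × (465 − 58.285) mm = 503.24 kN·m.
φM_n = 0.90 × 503.24 = 452.92 kN·m.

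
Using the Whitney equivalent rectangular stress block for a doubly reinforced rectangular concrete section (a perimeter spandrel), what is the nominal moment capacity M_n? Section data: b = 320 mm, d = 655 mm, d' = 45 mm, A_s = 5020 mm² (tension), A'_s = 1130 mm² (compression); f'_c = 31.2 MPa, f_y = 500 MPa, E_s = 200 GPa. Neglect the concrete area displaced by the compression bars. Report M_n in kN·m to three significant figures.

M_n ≈ 1400 kN·m

Assume both tension and compression steel yield.
Net tension couple steel: A_s − A'_s = 3890 mm².
a = (A_s − A'_s) f_y / (0.85 f'_c b) = 1945000/(0.85 × 31.2 × 320) = 229.19 mm.
c = a/β₁ = 229.19/0.827 = 277.13 mm; ε'_s = 0.003(c − d')/c = 0.0025 ≥ f_y/E_s = 0.0025, so compression steel does yield.
M_n = (A_s − A'_s) f_y (d − a/2) + A'_s f_y (d − d') = [1945000 × (655 − 114.595) + 565000 × (655 − 45)] × 10⁻⁶ = 1051.09 + 344.65 = 1395.74 kN·m.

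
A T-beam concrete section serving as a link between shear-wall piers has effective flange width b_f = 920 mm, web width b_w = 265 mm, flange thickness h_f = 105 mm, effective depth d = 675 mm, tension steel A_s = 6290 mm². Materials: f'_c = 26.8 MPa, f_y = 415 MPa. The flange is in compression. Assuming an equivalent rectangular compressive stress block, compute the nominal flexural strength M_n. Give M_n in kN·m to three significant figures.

M_n ≈ 1590 kN·m

Tension: T = A_s f_y = 6290 × 415 = 2610350 N.
Try a within the flange: a = T/(0.85 f'_c b_f) = 2610350/(0.85 × 26.8 × 920) = 124.55 mm.
a = 124.55 > h_f = 105 mm: the block extends into the web. Split into flange-overhang and web parts.
C_f = 0.85 f'_c (b_f − b_w) h_f = 0.85 × 26.8 × (920 − 265) × 105 = 1566695 N.
Remaining web compression depth: a_w = (T − C_f)/(0.85 f'_c b_w) = (2610350 − 1566695)/(0.85 × 26.8 × 265) = 172.89 mm.
M_n = C_f(d − h_f/2) + (T − C_f)(d − a_w/2) = 1566695 × (675 − 52.5) + 1043655 × (675 − 86.445) = 975.27 + 614.25 = 1589.52 × 10⁶ N·mm.
M_n = 1589.52 kN·m.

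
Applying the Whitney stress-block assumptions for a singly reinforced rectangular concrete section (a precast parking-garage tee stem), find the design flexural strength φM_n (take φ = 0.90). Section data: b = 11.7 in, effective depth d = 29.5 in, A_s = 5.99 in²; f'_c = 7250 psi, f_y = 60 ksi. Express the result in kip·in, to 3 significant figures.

φM_n ≈ 8740 kip·in

T = A_s f_y = 5.99 × 60 = 359.4 kips.
a = T/(0.85 f'_c b) = 359.4/(0.85 × 7.25 × 11.7) = 4.985 in.
M_n = T(d − a/2) = 359.4 × (29.5 − 2.4925) = 9706.5 kip·in.
φM_n = 0.90 × 9706.5 = 8735.9 kip·in.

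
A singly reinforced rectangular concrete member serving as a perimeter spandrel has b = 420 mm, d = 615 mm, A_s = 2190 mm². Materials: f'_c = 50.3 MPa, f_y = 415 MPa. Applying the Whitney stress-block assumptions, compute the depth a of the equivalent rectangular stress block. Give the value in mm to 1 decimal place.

a ≈ 50.6 mm

T = A_s f_y = 2190 × 415 = 908850 N = 908.85 kN.
Setting C = 0.85 f'_c a b equal to T: a = 908850/(0.85 × 50.3 × 420) = 50.6 mm.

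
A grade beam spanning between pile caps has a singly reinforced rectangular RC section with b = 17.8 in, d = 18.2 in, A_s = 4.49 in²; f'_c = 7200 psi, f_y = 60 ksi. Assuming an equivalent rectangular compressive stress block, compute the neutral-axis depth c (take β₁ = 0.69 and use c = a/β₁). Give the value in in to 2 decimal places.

c ≈ 3.58 in

T = A_s f_y = 4.49 × 60 = 269.4 kips.
a = T/(0.85 f'_c b) = 269.4/(0.85 × 7.2 × 17.8) = 2.4730 in.
With β₁ = 0.69, c = a/β₁ = 2.4730/0.69 = 3.58 in.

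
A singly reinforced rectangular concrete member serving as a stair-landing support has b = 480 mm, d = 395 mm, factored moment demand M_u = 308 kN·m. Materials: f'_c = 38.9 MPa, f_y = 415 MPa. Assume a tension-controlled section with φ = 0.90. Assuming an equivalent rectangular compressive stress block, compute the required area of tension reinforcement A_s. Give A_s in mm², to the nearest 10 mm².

M_n = M_u/φ = 308/0.90 = 342.222 kN·m.
With M_n = 0.85 f'_c a b (d − a/2), solve the quadratic for a:
a = d − √(d² − 2M_n/(0.85 f'_c b)) = 395 − √(395² − 2 × 342.222×10⁶/(0.85 × 38.9 × 480)) = 58.99 mm.
A_s = 0.85 f'_c a b / f_y = 0.85 × 38.9 × 58.99 × 480 / 415 = 2256.0 mm².

A_s ≈ 2260 mm²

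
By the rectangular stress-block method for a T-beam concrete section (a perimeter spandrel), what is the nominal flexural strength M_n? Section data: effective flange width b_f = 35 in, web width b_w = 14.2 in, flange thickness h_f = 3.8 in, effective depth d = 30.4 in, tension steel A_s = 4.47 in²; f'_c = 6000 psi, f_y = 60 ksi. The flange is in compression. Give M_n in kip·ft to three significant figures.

M_n ≈ 663 kip·ft

Tension: T = A_s f_y = 4.47 × 60 = 268.2 kips.
Try a within the flange: a = T/(0.85 f'_c b_f) = 268.2/(0.85 × 6 × 35) = 1.503 in.
Since a = 1.503 ≤ h_f = 3.8 in, the stress block lies entirely in the flange; analyse as a rectangular beam of width b_f.
M_n = T(d − a/2) = 268.2 × (30.4 − 0.7515) = 7951.7 kip·in.
M_n = 7951.7/12 = 662.64 kip·ft.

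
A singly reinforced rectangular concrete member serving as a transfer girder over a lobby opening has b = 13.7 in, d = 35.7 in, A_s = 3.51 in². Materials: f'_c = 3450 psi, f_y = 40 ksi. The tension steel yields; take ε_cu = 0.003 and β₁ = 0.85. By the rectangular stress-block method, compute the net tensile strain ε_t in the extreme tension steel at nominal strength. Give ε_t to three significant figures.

ε_t ≈ 0.0230

a = A_s f_y/(0.85 f'_c b) = 3.495 in.
β₁ = 0.85, so c = a/β₁ = 3.495/0.85 = 4.112 in.
From the linear strain diagram with ε_cu = 0.003: ε_t = 0.003 (d − c)/c = 0.003 × (35.7 − 4.112)/4.112 = 0.0230.
Since ε_t ≥ 0.005, the section is tension-controlled.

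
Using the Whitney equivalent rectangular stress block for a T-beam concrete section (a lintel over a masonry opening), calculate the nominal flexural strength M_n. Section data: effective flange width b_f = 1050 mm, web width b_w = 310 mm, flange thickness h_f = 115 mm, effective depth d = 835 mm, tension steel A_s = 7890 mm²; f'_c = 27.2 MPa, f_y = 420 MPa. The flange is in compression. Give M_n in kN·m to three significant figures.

M_n ≈ 2530 kN·m

Tension: T = A_s f_y = 7890 × 420 = 3313800 N.
Try a within the flange: a = T/(0.85 f'_c b_f) = 3313800/(0.85 × 27.2 × 1050) = 136.51 mm.
a = 136.51 > h_f = 115 mm: the block extends into the web. Split into flange-overhang and web parts.
C_f = 0.85 f'_c (b_f − b_w) h_f = 0.85 × 27.2 × (1050 − 310) × 115 = 1967512 N.
Remaining web compression depth: a_w = (T − C_f)/(0.85 f'_c b_w) = (3313800 − 1967512)/(0.85 × 27.2 × 310) = 187.84 mm.
M_n = C_f(d − h_f/2) + (T − C_f)(d − a_w/2) = 1967512 × (835 − 57.5) + 1346288 × (835 − 93.92) = 1529.74 + 997.71 = 2527.45 × 10⁶ N·mm.
M_n = 2527.45 kN·m.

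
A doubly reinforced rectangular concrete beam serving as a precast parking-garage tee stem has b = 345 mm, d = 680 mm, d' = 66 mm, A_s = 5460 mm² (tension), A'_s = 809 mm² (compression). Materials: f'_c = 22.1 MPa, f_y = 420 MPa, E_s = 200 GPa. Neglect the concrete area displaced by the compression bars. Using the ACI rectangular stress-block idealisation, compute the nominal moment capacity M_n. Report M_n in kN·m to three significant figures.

M_n ≈ 1240 kN·m

Assume both tension and compression steel yield.
Net tension couple steel: A_s − A'_s = 4651 mm².
a = (A_s − A'_s) f_y / (0.85 f'_c b) = 1953420/(0.85 × 22.1 × 345) = 301.42 mm.
c = a/β₁ = 301.42/0.85 = 354.61 mm; ε'_s = 0.003(c − d')/c = 0.0024 ≥ f_y/E_s = 0.0021, so compression steel does yield.
M_n = (A_s − A'_s) f_y (d − a/2) + A'_s f_y (d − d') = [1953420 × (680 − 150.71) + 339780 × (680 − 66)] × 10⁻⁶ = 1033.93 + 208.62 = 1242.55 kN·m.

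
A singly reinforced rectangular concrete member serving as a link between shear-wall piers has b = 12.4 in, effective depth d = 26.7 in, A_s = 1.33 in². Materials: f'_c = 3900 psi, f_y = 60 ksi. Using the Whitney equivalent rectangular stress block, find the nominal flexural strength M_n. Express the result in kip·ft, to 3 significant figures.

T = A_s f_y = 1.33 × 60 = 79.8 kips.
a = T/(0.85 f'_c b) = 79.8/(0.85 × 3.9 × 12.4) = 1.941 in.
M_n = T(d − a/2) = 79.8 × (26.7 − 0.9705) = 2053.2 kip·in = 2053.2/12 = 171.10 kip·ft.

M_n ≈ 171 kip·ft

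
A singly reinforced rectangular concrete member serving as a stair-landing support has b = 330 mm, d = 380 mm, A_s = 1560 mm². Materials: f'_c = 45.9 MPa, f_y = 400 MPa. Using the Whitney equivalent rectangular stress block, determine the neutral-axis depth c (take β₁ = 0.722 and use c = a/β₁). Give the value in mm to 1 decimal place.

T = A_s f_y = 1560 × 400 = 624000 N = 624 kN.
Setting C = 0.85 f'_c a b equal to T: a = 624000/(0.85 × 45.9 × 330) = 48.466 mm.
With β₁ = 0.722, c = a/β₁ = 48.466/0.722 = 67.1 mm.

c ≈ 67.1 mm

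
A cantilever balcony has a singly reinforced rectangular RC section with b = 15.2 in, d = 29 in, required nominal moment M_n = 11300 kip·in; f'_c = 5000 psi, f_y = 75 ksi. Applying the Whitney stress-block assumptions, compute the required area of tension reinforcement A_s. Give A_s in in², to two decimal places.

From M_n = 0.85 f'_c a b (d − a/2):
a = d − √(d² − 2M_n/(0.85 f'_c b)) = 29 − √(29² − 2 × 11300/(0.85 × 5 × 15.2)) = 6.838 in.
A_s = 0.85 f'_c a b / f_y = 0.85 × 5 × 6.838 × 15.2 / 75 = 5.890 in².

A_s ≈ 5.89 in²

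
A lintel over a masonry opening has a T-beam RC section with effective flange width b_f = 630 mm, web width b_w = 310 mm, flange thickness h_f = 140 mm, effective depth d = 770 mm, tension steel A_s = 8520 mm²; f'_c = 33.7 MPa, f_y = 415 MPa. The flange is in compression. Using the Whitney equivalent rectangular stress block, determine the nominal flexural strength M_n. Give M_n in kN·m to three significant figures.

M_n ≈ 2350 kN·m

Tension: T = A_s f_y = 8520 × 415 = 3535800 N.
Try a within the flange: a = T/(0.85 f'_c b_f) = 3535800/(0.85 × 33.7 × 630) = 195.93 mm.
a = 195.93 > h_f = 140 mm: the block extends into the web. Split into flange-overhang and web parts.
C_f = 0.85 f'_c (b_f − b_w) h_f = 0.85 × 33.7 × (630 − 310) × 140 = 1283296 N.
Remaining web compression depth: a_w = (T − C_f)/(0.85 f'_c b_w) = (3535800 − 1283296)/(0.85 × 33.7 × 310) = 253.66 mm.
M_n = C_f(d − h_f/2) + (T − C_f)(d − a_w/2) = 1283296 × (770 − 70) + 2252504 × (770 − 126.83) = 898.31 + 1448.74 = 2347.05 × 10⁶ N·mm.
M_n = 2347.05 kN·m.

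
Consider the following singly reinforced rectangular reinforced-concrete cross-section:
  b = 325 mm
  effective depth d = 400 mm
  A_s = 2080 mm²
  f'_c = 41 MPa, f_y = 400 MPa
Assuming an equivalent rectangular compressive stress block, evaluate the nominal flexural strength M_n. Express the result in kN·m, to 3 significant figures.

M_n ≈ 302 kN·m

T = A_s f_y = 2080 × 400 = 832000 N = 832 kN.
From C = T: a = T/(0.85 f'_c b) = 832000/(0.85 × 41 × 325) = 73.46 mm.
M_n = T(d − a/2) = 832 kN × (400 − 36.73) mm = 302.24 kN·m.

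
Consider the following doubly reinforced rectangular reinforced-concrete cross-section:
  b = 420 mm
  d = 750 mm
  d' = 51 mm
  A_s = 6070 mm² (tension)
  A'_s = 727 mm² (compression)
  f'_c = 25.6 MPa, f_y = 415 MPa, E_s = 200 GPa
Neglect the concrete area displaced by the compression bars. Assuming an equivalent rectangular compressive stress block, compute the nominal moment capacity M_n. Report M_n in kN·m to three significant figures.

M_n ≈ 1600 kN·m

Assume both tension and compression steel yield.
Net tension couple steel: A_s − A'_s = 5343 mm².
a = (A_s − A'_s) f_y / (0.85 f'_c b) = 2217345/(0.85 × 25.6 × 420) = 242.62 mm.
c = a/β₁ = 242.62/0.85 = 285.44 mm; ε'_s = 0.003(c − d')/c = 0.0025 ≥ f_y/E_s = 0.0021, so compression steel does yield.
M_n = (A_s − A'_s) f_y (d − a/2) + A'_s f_y (d − d') = [2217345 × (750 − 121.31) + 301705 × (750 − 51)] × 10⁻⁶ = 1394.02 + 210.89 = 1604.91 kN·m.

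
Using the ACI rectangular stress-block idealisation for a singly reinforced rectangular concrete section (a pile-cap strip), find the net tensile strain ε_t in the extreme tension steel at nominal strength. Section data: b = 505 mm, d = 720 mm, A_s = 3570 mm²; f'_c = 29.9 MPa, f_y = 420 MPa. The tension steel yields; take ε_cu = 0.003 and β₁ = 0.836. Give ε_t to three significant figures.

ε_t ≈ 0.0125

a = A_s f_y/(0.85 f'_c b) = 116.83 mm.
β₁ = 0.836, so c = a/β₁ = 116.83/0.836 = 139.75 mm.
From the linear strain diagram with ε_cu = 0.003: ε_t = 0.003 (d − c)/c = 0.003 × (720 − 139.75)/139.75 = 0.0125.
Since ε_t ≥ 0.005, the section is tension-controlled.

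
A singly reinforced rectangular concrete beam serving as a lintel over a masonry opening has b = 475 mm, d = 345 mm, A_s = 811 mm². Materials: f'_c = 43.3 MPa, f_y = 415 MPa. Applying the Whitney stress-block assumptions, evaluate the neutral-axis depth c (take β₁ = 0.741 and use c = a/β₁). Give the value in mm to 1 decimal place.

T = A_s f_y = 811 × 415 = 336565 N = 336.565 kN.
Setting C = 0.85 f'_c a b equal to T: a = 336565/(0.85 × 43.3 × 475) = 19.252 mm.
With β₁ = 0.741, c = a/β₁ = 19.252/0.741 = 26.0 mm.

c ≈ 26.0 mm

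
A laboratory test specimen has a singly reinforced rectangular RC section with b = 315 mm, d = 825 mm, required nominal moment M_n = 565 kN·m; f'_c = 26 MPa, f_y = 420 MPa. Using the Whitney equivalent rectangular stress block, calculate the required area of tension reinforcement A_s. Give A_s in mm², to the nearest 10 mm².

With M_n = 0.85 f'_c a b (d − a/2), solve the quadratic for a:
a = d − √(d² − 2M_n/(0.85 f'_c b)) = 825 − √(825² − 2 × 565×10⁶/(0.85 × 26 × 315)) = 105.07 mm.
A_s = 0.85 f'_c a b / f_y = 0.85 × 26 × 105.07 × 315 / 420 = 1741.5 mm².

A_s ≈ 1740 mm²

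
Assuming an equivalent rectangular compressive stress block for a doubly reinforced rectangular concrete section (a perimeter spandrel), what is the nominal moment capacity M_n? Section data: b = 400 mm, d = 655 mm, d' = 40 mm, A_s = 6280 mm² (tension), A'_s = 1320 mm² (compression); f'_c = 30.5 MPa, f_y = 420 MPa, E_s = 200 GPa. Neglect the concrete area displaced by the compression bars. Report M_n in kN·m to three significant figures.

M_n ≈ 1500 kN·m

Assume both tension and compression steel yield.
Net tension couple steel: A_s − A'_s = 4960 mm².
a = (A_s − A'_s) f_y / (0.85 f'_c b) = 2083200/(0.85 × 30.5 × 400) = 200.89 mm.
c = a/β₁ = 200.89/0.832 = 241.45 mm; ε'_s = 0.003(c − d')/c = 0.0025 ≥ f_y/E_s = 0.0021, so compression steel does yield.
M_n = (A_s − A'_s) f_y (d − a/2) + A'_s f_y (d − d') = [2083200 × (655 − 100.445) + 554400 × (655 − 40)] × 10⁻⁶ = 1155.25 + 340.96 = 1496.21 kN·m.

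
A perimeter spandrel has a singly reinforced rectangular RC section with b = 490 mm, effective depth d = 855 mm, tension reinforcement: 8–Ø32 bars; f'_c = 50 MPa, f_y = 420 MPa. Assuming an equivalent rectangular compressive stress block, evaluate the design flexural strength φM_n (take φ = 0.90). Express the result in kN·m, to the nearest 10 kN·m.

φM_n ≈ 1920 kN·m

A_s = 8 × 804 = 6432 mm².
T = A_s f_y = 6432 × 420 = 2701440 N = 2701.44 kN.
From C = T: a = T/(0.85 f'_c b) = 2701440/(0.85 × 50 × 490) = 129.72 mm.
M_n = T(d − a/2) = 2701.44 kN × (855 − 64.86) mm = 2134.52 kN·m.
φM_n = 0.90 × 2134.52 = 1921.07 kN·m.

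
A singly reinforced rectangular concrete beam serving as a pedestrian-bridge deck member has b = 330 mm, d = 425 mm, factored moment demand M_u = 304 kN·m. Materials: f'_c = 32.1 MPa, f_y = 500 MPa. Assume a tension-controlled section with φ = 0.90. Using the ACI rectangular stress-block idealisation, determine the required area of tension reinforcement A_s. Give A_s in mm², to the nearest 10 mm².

A_s ≈ 1800 mm²

M_n = M_u/φ = 304/0.90 = 337.778 kN·m.
With M_n = 0.85 f'_c a b (d − a/2), solve the quadratic for a:
a = d − √(d² − 2M_n/(0.85 f'_c b)) = 425 − √(425² − 2 × 337.778×10⁶/(0.85 × 32.1 × 330)) = 100.04 mm.
A_s = 0.85 f'_c a b / f_y = 0.85 × 32.1 × 100.04 × 330 / 500 = 1801.5 mm².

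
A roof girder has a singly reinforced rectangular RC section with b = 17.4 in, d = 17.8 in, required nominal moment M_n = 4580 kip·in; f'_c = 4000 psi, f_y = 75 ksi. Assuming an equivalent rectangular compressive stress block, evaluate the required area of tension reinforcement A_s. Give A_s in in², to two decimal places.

From M_n = 0.85 f'_c a b (d − a/2):
a = d − √(d² − 2M_n/(0.85 f'_c b)) = 17.8 − √(17.8² − 2 × 4580/(0.85 × 4 × 17.4)) = 5.072 in.
A_s = 0.85 f'_c a b / f_y = 0.85 × 4 × 5.072 × 17.4 / 75 = 4.001 in².

A_s ≈ 4.00 in²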